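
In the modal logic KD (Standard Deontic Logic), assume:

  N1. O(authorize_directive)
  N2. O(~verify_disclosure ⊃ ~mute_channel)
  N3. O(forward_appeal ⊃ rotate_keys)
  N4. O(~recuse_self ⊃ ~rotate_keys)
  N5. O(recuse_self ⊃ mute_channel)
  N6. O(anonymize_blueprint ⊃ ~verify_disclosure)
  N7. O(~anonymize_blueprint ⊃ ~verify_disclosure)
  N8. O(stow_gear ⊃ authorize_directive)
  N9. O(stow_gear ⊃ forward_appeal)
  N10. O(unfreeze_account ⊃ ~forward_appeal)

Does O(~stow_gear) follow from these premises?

Yes

By case analysis on anonymize_blueprint: premise 6 gives O(anonymize_blueprint ⊃ ~verify_disclosure) and premise 7 gives O(~anonymize_blueprint ⊃ ~verify_disclosure), so O(~verify_disclosure) either way.
With premise 2, O(~verify_disclosure ⊃ ~mute_channel), the K-axiom yields O(~mute_channel).
The contrapositive of premise 5 (O(recuse_self ⊃ mute_channel)) is O(~mute_channel ⊃ ~recuse_self), and O(~mute_channel) is already established, so O(~recuse_self).
Applying K to premise 4 (O(~recuse_self ⊃ ~rotate_keys)) and O(~recuse_self) yields O(~rotate_keys).
The contrapositive of premise 3 (O(forward_appeal ⊃ rotate_keys)) is O(~rotate_keys ⊃ ~forward_appeal), and O(~rotate_keys) is already established, so O(~forward_appeal).
Premise 9, O(stow_gear ⊃ forward_appeal), contraposes to O(~forward_appeal ⊃ ~stow_gear); with O(~forward_appeal) we get O(~stow_gear).
Premises 1, 8, 10 do not contribute to this derivation.
So O(~stow_gear) follows.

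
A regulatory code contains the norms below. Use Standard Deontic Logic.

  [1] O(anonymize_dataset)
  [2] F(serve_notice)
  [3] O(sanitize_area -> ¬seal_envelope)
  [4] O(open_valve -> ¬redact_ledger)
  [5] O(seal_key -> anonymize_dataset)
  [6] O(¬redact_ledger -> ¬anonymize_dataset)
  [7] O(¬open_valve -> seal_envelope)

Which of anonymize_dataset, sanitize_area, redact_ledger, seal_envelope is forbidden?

From premise 1 we have O(anonymize_dataset).
Premise 6 is O(¬redact_ledger -> ¬anonymize_dataset); contrapositively O(anonymize_dataset -> redact_ledger). Since O(anonymize_dataset) holds, K gives O(redact_ledger).
The contrapositive of premise 4 (O(open_valve -> ¬redact_ledger)) is O(redact_ledger -> ¬open_valve), and O(redact_ledger) is already established, so O(¬open_valve).
From O(¬open_valve) and premise 7, O(¬open_valve -> seal_envelope), we obtain O(seal_envelope).
The contrapositive of premise 3 (O(sanitize_area -> ¬seal_envelope)) is O(seal_envelope -> ¬sanitize_area), and O(seal_envelope) is already established, so O(¬sanitize_area).
So O(¬sanitize_area) holds, i.e. sanitize_area is forbidden. None of the other listed options is forbidden under the premises.

sanitize_area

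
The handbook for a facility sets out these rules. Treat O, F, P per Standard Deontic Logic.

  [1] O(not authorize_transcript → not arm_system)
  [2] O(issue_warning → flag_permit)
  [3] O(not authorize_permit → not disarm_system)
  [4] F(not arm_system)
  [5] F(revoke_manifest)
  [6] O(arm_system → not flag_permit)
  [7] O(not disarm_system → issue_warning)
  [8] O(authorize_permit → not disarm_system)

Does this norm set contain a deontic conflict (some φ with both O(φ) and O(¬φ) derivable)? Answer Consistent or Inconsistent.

Inconsistent

Premises 3 and 8 cover both cases: O(not authorize_permit → not disarm_system) and O(authorize_permit → not disarm_system). Since not authorize_permit ∨ authorize_permit is a tautology, O(not disarm_system) follows.
From O(not disarm_system) and premise 7, O(not disarm_system → issue_warning), we obtain O(issue_warning).
Applying K to premise 2 (O(issue_warning → flag_permit)) and O(issue_warning) yields O(flag_permit).
Premise 6 is O(arm_system → not flag_permit); contrapositively O(flag_permit → not arm_system). Since O(flag_permit) holds, K gives O(not arm_system).
Yet premise 4 is F(not arm_system), i.e. O(arm_system).
We now have both O(not arm_system) and O(arm_system) — arm_system is simultaneously obligatory and forbidden, violating the D-axiom.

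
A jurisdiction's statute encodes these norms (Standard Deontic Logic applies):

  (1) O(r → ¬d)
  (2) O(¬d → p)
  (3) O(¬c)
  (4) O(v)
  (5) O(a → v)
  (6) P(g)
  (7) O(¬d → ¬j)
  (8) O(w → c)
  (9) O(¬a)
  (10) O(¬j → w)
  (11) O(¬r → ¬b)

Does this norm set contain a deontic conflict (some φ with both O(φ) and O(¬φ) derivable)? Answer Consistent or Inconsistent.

Consistent

Premise 5 is O(a → v); even if O(v) held, inferring O(a) would be affirming the consequent — invalid.
So O(a) is not derivable, and the apparent clash with O(¬a) does not arise.
A world satisfying every obligation exists (e.g. a=false, b=false, c=false, d=true, g=false, j=true, p=false, r=false, v=true, w=false); no atom is both obligatory and forbidden, so the set is consistent.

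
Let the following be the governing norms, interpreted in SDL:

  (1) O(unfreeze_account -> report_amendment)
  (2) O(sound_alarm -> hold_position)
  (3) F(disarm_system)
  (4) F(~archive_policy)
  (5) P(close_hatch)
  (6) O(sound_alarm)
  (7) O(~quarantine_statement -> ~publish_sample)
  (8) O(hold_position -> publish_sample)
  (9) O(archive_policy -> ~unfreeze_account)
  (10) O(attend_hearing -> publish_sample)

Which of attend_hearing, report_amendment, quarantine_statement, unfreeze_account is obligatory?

quarantine_statement

Premise 6 gives O(sound_alarm).
With premise 2, O(sound_alarm -> hold_position), the K-axiom yields O(hold_position).
With premise 8, O(hold_position -> publish_sample), the K-axiom yields O(publish_sample).
Premise 7, O(~quarantine_statement -> ~publish_sample), contraposes to O(publish_sample -> quarantine_statement); with O(publish_sample) we get O(quarantine_statement).
So O(quarantine_statement) holds — quarantine_statement is obligatory. None of the other listed options is made obligatory by any chain of premises.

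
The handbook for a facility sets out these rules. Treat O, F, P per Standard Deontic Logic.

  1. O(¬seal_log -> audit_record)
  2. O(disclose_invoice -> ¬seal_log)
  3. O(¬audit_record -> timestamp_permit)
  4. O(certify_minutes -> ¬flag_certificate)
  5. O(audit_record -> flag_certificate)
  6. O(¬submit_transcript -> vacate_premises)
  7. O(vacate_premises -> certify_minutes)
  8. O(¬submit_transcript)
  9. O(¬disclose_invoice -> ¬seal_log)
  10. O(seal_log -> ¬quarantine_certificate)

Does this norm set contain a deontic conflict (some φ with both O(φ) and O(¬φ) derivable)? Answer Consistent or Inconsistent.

By case analysis on disclose_invoice: premise 2 gives O(disclose_invoice -> ¬seal_log) and premise 9 gives O(¬disclose_invoice -> ¬seal_log), so O(¬seal_log) either way.
With premise 1, O(¬seal_log -> audit_record), the K-axiom yields O(audit_record).
Applying K to premise 5 (O(audit_record -> flag_certificate)) and O(audit_record) yields O(flag_certificate).
The contrapositive of premise 4 (O(certify_minutes -> ¬flag_certificate)) is O(flag_certificate -> ¬certify_minutes), and O(flag_certificate) is already established, so O(¬certify_minutes).
Premise 7 is O(vacate_premises -> certify_minutes); contrapositively O(¬certify_minutes -> ¬vacate_premises). Since O(¬certify_minutes) holds, K gives O(¬vacate_premises).
Premise 6, O(¬submit_transcript -> vacate_premises), contraposes to O(¬vacate_premises -> submit_transcript); with O(¬vacate_premises) we get O(submit_transcript).
But premise 8 directly asserts O(¬submit_transcript).
We now have both O(submit_transcript) and O(¬submit_transcript) — submit_transcript is simultaneously obligatory and forbidden, violating the D-axiom.

Inconsistent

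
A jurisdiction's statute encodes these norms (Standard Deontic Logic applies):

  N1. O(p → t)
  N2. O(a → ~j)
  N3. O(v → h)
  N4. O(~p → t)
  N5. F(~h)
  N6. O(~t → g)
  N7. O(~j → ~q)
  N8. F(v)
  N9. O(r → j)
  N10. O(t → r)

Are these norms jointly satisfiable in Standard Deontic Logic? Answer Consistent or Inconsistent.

Consistent

Premise 3 is O(v → h); even if O(h) held, inferring O(v) would be affirming the consequent — invalid.
So O(v) is not derivable, and the apparent clash with O(~v) does not arise.
A world satisfying every obligation exists (e.g. a=false, g=false, h=true, j=true, p=false, q=false, r=true, t=true, v=false); no atom is both obligatory and forbidden, so the set is consistent.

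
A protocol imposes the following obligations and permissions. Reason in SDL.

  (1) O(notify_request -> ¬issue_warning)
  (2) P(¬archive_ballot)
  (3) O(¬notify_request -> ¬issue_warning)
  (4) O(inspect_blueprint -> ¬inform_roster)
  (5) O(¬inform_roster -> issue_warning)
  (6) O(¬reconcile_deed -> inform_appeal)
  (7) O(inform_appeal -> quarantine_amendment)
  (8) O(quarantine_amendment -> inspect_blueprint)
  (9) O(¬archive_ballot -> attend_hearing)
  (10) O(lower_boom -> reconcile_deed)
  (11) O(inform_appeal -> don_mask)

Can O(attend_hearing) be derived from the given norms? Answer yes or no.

No

Premise 9 is O(¬archive_ballot -> attend_hearing), but O(¬archive_ballot) is not derivable from the premises (the permission P(¬archive_ballot) asserts only ¬O(archive_ballot), not O(¬archive_ballot)), so it does not yield O(attend_hearing).
No other premise forces O(attend_hearing). An ideal world satisfying every premise can still have attend_hearing false, so O(attend_hearing) is not derivable.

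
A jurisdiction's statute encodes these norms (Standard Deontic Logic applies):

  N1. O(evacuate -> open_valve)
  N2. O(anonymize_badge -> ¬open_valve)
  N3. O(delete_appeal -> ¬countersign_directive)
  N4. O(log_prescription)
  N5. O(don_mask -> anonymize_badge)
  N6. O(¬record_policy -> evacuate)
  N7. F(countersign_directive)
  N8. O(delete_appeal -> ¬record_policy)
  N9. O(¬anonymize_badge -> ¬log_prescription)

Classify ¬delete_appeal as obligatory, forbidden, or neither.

Obligatory

Premise 4 states O(log_prescription) outright.
Premise 9 is O(¬anonymize_badge -> ¬log_prescription); contrapositively O(log_prescription -> anonymize_badge). Since O(log_prescription) holds, K gives O(anonymize_badge).
Applying K to premise 2 (O(anonymize_badge -> ¬open_valve)) and O(anonymize_badge) yields O(¬open_valve).
Premise 1 is O(evacuate -> open_valve); contrapositively O(¬open_valve -> ¬evacuate). Since O(¬open_valve) holds, K gives O(¬evacuate).
Premise 6 is O(¬record_policy -> evacuate); contrapositively O(¬evacuate -> record_policy). Since O(¬evacuate) holds, K gives O(record_policy).
Premise 8 is O(delete_appeal -> ¬record_policy); contrapositively O(record_policy -> ¬delete_appeal). Since O(record_policy) holds, K gives O(¬delete_appeal).
Premises 3, 5, 7 do not contribute to this derivation.
Hence ¬delete_appeal is obligatory.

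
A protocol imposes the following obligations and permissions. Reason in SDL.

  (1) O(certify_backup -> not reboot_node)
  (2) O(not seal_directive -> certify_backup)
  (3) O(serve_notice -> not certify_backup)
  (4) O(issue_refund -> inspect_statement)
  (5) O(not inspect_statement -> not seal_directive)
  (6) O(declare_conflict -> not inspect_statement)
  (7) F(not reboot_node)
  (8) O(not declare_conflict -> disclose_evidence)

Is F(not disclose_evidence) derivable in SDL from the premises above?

Yes

F(not reboot_node) at premise 7 means O(reboot_node).
Premise 1 is O(certify_backup -> not reboot_node); contrapositively O(reboot_node -> not certify_backup). Since O(reboot_node) holds, K gives O(not certify_backup).
Premise 2, O(not seal_directive -> certify_backup), contraposes to O(not certify_backup -> seal_directive); with O(not certify_backup) we get O(seal_directive).
The contrapositive of premise 5 (O(not inspect_statement -> not seal_directive)) is O(seal_directive -> inspect_statement), and O(seal_directive) is already established, so O(inspect_statement).
The contrapositive of premise 6 (O(declare_conflict -> not inspect_statement)) is O(inspect_statement -> not declare_conflict), and O(inspect_statement) is already established, so O(not declare_conflict).
With premise 8, O(not declare_conflict -> disclose_evidence), the K-axiom yields O(disclose_evidence).
Premises 3, 4 do not contribute to this derivation.
So O(disclose_evidence) holds, i.e. F(not disclose_evidence). The claim follows.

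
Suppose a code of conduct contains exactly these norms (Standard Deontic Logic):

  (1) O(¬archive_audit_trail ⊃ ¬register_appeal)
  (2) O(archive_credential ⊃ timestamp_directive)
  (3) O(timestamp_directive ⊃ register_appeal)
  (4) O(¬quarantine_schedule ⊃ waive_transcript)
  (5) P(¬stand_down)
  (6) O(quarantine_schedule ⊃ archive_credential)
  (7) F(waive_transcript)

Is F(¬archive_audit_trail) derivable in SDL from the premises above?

Premise 7, F(waive_transcript), is equivalent to O(¬waive_transcript).
Premise 4, O(¬quarantine_schedule ⊃ waive_transcript), contraposes to O(¬waive_transcript ⊃ quarantine_schedule); with O(¬waive_transcript) we get O(quarantine_schedule).
From O(quarantine_schedule) and premise 6, O(quarantine_schedule ⊃ archive_credential), we obtain O(archive_credential).
From O(archive_credential) and premise 2, O(archive_credential ⊃ timestamp_directive), we obtain O(timestamp_directive).
Applying K to premise 3 (O(timestamp_directive ⊃ register_appeal)) and O(timestamp_directive) yields O(register_appeal).
Premise 1, O(¬archive_audit_trail ⊃ ¬register_appeal), contraposes to O(register_appeal ⊃ archive_audit_trail); with O(register_appeal) we get O(archive_audit_trail).
Premise 5 does not contribute to this derivation.
So O(archive_audit_trail) holds, i.e. F(¬archive_audit_trail). The claim follows.

Yes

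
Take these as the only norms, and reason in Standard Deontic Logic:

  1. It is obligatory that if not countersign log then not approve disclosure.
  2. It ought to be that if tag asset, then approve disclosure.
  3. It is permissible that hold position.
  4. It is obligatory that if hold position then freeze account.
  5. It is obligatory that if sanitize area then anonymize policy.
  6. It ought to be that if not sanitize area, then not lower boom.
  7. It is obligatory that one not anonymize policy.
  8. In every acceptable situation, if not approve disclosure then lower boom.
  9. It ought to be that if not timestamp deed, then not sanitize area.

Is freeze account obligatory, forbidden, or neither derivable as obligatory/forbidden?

Neither

Premise 4 is O(hold_position → freeze_account), but O(hold_position) is not derivable from the premises (the permission P(hold_position) asserts only ¬O(¬hold_position), not O(hold_position)), so it does not yield O(freeze_account).
No premise or chain of K-axiom applications forces O(freeze_account), and none forces O(¬freeze_account). So freeze_account is neither obligatory nor forbidden under these norms.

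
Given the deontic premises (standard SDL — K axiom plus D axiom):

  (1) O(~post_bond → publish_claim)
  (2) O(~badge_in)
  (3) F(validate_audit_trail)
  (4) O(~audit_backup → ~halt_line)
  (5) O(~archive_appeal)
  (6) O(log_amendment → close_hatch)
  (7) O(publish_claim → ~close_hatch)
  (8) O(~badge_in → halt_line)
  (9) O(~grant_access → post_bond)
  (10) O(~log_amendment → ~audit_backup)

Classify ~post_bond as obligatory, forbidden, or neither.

From premise 2 we have O(~badge_in).
Premise 8 is O(~badge_in → halt_line); since O(~badge_in), deontic closure gives O(halt_line).
Premise 4 is O(~audit_backup → ~halt_line); contrapositively O(halt_line → audit_backup). Since O(halt_line) holds, K gives O(audit_backup).
Premise 10, O(~log_amendment → ~audit_backup), contraposes to O(audit_backup → log_amendment); with O(audit_backup) we get O(log_amendment).
With premise 6, O(log_amendment → close_hatch), the K-axiom yields O(close_hatch).
Premise 7 is O(publish_claim → ~close_hatch); contrapositively O(close_hatch → ~publish_claim). Since O(close_hatch) holds, K gives O(~publish_claim).
The contrapositive of premise 1 (O(~post_bond → publish_claim)) is O(~publish_claim → post_bond), and O(~publish_claim) is already established, so O(post_bond).
Premises 3, 5, 9 do not contribute to this derivation.
Thus O(post_bond), which is F(~post_bond): ~post_bond is forbidden.

Forbidden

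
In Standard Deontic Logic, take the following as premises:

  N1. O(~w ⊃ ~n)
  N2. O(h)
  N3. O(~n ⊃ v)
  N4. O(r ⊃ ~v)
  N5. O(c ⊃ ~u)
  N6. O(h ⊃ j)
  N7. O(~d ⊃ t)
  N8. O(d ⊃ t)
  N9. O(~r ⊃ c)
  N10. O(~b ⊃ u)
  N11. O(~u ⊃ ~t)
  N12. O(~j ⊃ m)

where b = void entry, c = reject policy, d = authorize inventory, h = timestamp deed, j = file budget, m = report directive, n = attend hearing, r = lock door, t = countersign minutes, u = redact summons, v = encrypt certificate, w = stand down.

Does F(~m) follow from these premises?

No

Premise 12 is O(~j ⊃ m), but O(~j) is not derivable from the premises, so it does not yield O(m).
No other premise forces O(m). An ideal world satisfying every premise can still have ~m true, so F(~m) is not derivable.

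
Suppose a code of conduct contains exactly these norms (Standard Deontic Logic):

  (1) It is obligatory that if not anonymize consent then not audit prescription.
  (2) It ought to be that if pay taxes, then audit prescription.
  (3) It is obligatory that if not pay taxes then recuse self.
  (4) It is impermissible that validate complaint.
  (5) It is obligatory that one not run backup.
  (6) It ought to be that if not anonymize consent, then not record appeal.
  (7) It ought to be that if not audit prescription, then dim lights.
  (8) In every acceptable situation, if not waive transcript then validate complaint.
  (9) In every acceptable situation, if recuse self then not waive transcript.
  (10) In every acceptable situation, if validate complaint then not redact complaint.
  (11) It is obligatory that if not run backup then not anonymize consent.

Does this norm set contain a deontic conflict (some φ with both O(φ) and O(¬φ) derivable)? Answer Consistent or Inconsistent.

Inconsistent

Premise 4 is F(validate_complaint), i.e. O(¬validate_complaint).
Premise 8 is O(¬waive_transcript → validate_complaint); contrapositively O(¬validate_complaint → waive_transcript). Since O(¬validate_complaint) holds, K gives O(waive_transcript).
The contrapositive of premise 9 (O(recuse_self → ¬waive_transcript)) is O(waive_transcript → ¬recuse_self), and O(waive_transcript) is already established, so O(¬recuse_self).
Premise 3 is O(¬pay_taxes → recuse_self); contrapositively O(¬recuse_self → pay_taxes). Since O(¬recuse_self) holds, K gives O(pay_taxes).
Premise 2 is O(pay_taxes → audit_prescription); since O(pay_taxes), deontic closure gives O(audit_prescription).
Premise 1, O(¬anonymize_consent → ¬audit_prescription), contraposes to O(audit_prescription → anonymize_consent); with O(audit_prescription) we get O(anonymize_consent).
The contrapositive of premise 11 (O(¬run_backup → ¬anonymize_consent)) is O(anonymize_consent → run_backup), and O(anonymize_consent) is already established, so O(run_backup).
Yet premise 5 states O(¬run_backup).
We now have both O(run_backup) and O(¬run_backup) — run_backup is simultaneously obligatory and forbidden, violating the D-axiom.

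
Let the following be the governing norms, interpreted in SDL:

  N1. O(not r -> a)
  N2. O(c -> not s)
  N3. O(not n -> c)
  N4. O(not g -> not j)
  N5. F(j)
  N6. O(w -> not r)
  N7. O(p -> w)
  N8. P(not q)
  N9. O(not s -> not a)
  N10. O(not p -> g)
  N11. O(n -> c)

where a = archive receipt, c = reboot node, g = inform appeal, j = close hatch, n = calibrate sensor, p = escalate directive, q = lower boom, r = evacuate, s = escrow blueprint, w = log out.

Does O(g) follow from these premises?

Yes

Premises 11 and 3 are O(n -> c) and O(not n -> c); every ideal world satisfies n or not n, so in either case c holds — hence O(c).
Applying K to premise 2 (O(c -> not s)) and O(c) yields O(not s).
Applying K to premise 9 (O(not s -> not a)) and O(not s) yields O(not a).
The contrapositive of premise 1 (O(not r -> a)) is O(not a -> r), and O(not a) is already established, so O(r).
Premise 6 is O(w -> not r); contrapositively O(r -> not w). Since O(r) holds, K gives O(not w).
Premise 7, O(p -> w), contraposes to O(not w -> not p); with O(not w) we get O(not p).
Premise 10 is O(not p -> g); since O(not p), deontic closure gives O(g).
Premises 4, 5, 8 do not contribute to this derivation.
So O(g) follows.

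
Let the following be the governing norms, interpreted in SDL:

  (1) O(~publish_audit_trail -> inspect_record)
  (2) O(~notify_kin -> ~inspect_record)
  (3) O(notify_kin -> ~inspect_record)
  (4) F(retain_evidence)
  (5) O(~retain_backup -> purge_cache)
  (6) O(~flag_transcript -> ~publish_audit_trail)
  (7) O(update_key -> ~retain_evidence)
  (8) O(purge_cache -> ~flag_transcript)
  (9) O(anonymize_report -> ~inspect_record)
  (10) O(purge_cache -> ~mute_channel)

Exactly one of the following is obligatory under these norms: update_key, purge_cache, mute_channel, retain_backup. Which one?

retain_backup

By case analysis on ~notify_kin: premise 2 gives O(~notify_kin -> ~inspect_record) and premise 3 gives O(notify_kin -> ~inspect_record), so O(~inspect_record) either way.
Premise 1 is O(~publish_audit_trail -> inspect_record); contrapositively O(~inspect_record -> publish_audit_trail). Since O(~inspect_record) holds, K gives O(publish_audit_trail).
The contrapositive of premise 6 (O(~flag_transcript -> ~publish_audit_trail)) is O(publish_audit_trail -> flag_transcript), and O(publish_audit_trail) is already established, so O(flag_transcript).
Premise 8, O(purge_cache -> ~flag_transcript), contraposes to O(flag_transcript -> ~purge_cache); with O(flag_transcript) we get O(~purge_cache).
Premise 5 is O(~retain_backup -> purge_cache); contrapositively O(~purge_cache -> retain_backup). Since O(~purge_cache) holds, K gives O(retain_backup).
So O(retain_backup) holds — retain_backup is obligatory. None of the other listed options is made obligatory by any chain of premises.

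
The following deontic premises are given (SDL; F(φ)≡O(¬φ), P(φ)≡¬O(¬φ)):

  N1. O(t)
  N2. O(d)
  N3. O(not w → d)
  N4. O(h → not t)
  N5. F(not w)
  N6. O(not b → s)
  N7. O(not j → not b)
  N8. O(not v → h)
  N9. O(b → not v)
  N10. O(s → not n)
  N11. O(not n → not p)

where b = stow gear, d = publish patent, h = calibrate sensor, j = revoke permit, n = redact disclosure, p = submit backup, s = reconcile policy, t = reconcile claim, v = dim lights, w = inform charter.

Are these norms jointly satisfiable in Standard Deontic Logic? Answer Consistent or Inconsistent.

Consistent

Premise 3 is O(not w → d); even if O(d) held, inferring O(not w) would be affirming the consequent — invalid.
So O(not w) is not derivable, and the apparent clash with O(w) does not arise.
A world satisfying every obligation exists (e.g. b=false, d=true, h=false, j=false, n=false, p=false, s=true, t=true, v=true, w=true); no atom is both obligatory and forbidden, so the set is consistent.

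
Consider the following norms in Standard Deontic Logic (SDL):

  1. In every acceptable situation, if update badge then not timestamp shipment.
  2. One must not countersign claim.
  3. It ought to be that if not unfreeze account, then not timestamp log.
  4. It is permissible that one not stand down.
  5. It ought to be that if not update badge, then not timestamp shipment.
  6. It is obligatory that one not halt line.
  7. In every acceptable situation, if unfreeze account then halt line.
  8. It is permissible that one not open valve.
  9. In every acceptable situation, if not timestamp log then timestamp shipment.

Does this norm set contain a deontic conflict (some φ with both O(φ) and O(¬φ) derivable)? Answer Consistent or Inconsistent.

Inconsistent

Premises 5 and 1 cover both cases: O(¬update_badge → ¬timestamp_shipment) and O(update_badge → ¬timestamp_shipment). Since ¬update_badge ∨ update_badge is a tautology, O(¬timestamp_shipment) follows.
Premise 9, O(¬timestamp_log → timestamp_shipment), contraposes to O(¬timestamp_shipment → timestamp_log); with O(¬timestamp_shipment) we get O(timestamp_log).
Premise 3, O(¬unfreeze_account → ¬timestamp_log), contraposes to O(timestamp_log → unfreeze_account); with O(timestamp_log) we get O(unfreeze_account).
With premise 7, O(unfreeze_account → halt_line), the K-axiom yields O(halt_line).
However, premise 6 gives O(¬halt_line).
We now have both O(halt_line) and O(¬halt_line) — halt_line is simultaneously obligatory and forbidden, violating the D-axiom.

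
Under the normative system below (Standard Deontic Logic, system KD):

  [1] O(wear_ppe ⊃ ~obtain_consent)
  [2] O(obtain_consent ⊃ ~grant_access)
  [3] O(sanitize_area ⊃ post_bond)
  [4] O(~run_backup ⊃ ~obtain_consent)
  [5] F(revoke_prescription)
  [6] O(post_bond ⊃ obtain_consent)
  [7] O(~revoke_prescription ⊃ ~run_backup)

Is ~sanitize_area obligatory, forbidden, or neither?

Obligatory

Premise 5 is F(revoke_prescription), i.e. O(~revoke_prescription).
Premise 7 is O(~revoke_prescription ⊃ ~run_backup); since O(~revoke_prescription), deontic closure gives O(~run_backup).
Applying K to premise 4 (O(~run_backup ⊃ ~obtain_consent)) and O(~run_backup) yields O(~obtain_consent).
Premise 6 is O(post_bond ⊃ obtain_consent); contrapositively O(~obtain_consent ⊃ ~post_bond). Since O(~obtain_consent) holds, K gives O(~post_bond).
Premise 3, O(sanitize_area ⊃ post_bond), contraposes to O(~post_bond ⊃ ~sanitize_area); with O(~post_bond) we get O(~sanitize_area).
Premises 1, 2 do not contribute to this derivation.
Hence ~sanitize_area is obligatory.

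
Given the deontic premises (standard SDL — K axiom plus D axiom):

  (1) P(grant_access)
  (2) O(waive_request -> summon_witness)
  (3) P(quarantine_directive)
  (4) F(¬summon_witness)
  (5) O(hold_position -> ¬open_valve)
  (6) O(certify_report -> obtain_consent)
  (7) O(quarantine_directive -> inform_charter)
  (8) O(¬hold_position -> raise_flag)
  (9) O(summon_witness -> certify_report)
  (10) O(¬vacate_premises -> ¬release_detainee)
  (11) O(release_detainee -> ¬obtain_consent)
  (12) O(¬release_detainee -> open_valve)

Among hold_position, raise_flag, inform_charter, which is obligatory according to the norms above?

Premise 4 is F(¬summon_witness), i.e. O(summon_witness).
From O(summon_witness) and premise 9, O(summon_witness -> certify_report), we obtain O(certify_report).
With premise 6, O(certify_report -> obtain_consent), the K-axiom yields O(obtain_consent).
The contrapositive of premise 11 (O(release_detainee -> ¬obtain_consent)) is O(obtain_consent -> ¬release_detainee), and O(obtain_consent) is already established, so O(¬release_detainee).
From O(¬release_detainee) and premise 12, O(¬release_detainee -> open_valve), we obtain O(open_valve).
The contrapositive of premise 5 (O(hold_position -> ¬open_valve)) is O(open_valve -> ¬hold_position), and O(open_valve) is already established, so O(¬hold_position).
Applying K to premise 8 (O(¬hold_position -> raise_flag)) and O(¬hold_position) yields O(raise_flag).
So O(raise_flag) holds — raise_flag is obligatory. None of the other listed options is made obligatory by any chain of premises.

raise_flag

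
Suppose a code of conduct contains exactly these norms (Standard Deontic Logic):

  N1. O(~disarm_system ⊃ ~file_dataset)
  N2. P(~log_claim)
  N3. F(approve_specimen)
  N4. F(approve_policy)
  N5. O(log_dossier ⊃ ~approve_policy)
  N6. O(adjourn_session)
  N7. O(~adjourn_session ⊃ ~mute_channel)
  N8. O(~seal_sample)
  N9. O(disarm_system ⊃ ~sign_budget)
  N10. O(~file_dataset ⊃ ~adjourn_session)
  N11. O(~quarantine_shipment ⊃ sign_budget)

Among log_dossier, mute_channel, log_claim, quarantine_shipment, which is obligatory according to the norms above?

Premise 6 states O(adjourn_session) outright.
The contrapositive of premise 10 (O(~file_dataset ⊃ ~adjourn_session)) is O(adjourn_session ⊃ file_dataset), and O(adjourn_session) is already established, so O(file_dataset).
Premise 1, O(~disarm_system ⊃ ~file_dataset), contraposes to O(file_dataset ⊃ disarm_system); with O(file_dataset) we get O(disarm_system).
Applying K to premise 9 (O(disarm_system ⊃ ~sign_budget)) and O(disarm_system) yields O(~sign_budget).
Premise 11, O(~quarantine_shipment ⊃ sign_budget), contraposes to O(~sign_budget ⊃ quarantine_shipment); with O(~sign_budget) we get O(quarantine_shipment).
So O(quarantine_shipment) holds — quarantine_shipment is obligatory. None of the other listed options is made obligatory by any chain of premises.

quarantine_shipment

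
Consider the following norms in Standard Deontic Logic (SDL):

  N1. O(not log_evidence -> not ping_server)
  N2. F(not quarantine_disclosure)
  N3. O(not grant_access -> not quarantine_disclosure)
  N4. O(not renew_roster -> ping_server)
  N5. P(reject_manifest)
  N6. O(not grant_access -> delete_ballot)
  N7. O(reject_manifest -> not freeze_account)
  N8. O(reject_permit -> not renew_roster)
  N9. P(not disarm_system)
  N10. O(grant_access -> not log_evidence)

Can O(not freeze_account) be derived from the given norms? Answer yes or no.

No

Premise 7 is O(reject_manifest -> not freeze_account), but O(reject_manifest) is not derivable from the premises (the permission P(reject_manifest) asserts only not O(not reject_manifest), not O(reject_manifest)), so it does not yield O(not freeze_account).
No other premise forces O(not freeze_account). An ideal world satisfying every premise can still have not freeze_account false, so O(not freeze_account) is not derivable.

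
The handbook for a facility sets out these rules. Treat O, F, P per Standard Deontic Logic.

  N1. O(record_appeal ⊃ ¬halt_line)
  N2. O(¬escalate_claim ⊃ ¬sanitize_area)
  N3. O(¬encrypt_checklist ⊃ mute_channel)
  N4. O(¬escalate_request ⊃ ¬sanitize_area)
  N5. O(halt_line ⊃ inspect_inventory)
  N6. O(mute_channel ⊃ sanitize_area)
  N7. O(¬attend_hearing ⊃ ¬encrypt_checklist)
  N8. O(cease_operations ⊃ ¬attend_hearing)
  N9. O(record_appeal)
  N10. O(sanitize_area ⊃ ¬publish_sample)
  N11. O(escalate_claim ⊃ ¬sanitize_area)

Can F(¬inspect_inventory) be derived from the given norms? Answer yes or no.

No

Premise 5 is O(halt_line ⊃ inspect_inventory), but O(halt_line) is not derivable from the premises, so it does not yield O(inspect_inventory).
No other premise forces O(inspect_inventory). An ideal world satisfying every premise can still have ¬inspect_inventory true, so F(¬inspect_inventory) is not derivable.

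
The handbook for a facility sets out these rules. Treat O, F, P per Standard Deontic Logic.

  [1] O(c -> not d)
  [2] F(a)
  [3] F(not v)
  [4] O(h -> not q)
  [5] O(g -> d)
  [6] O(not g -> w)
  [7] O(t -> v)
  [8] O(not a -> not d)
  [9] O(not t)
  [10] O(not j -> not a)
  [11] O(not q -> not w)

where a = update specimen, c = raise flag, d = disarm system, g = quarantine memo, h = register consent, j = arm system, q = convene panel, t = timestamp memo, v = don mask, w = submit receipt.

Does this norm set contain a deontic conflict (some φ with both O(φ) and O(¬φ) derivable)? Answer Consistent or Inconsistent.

Consistent

Premise 7 is O(t -> v); even if O(v) held, inferring O(t) would be affirming the consequent — invalid.
So O(t) is not derivable, and the apparent clash with O(not t) does not arise.
A world satisfying every obligation exists (e.g. a=false, c=false, d=false, g=false, h=false, j=false, q=true, t=false, v=true, w=true); no atom is both obligatory and forbidden, so the set is consistent.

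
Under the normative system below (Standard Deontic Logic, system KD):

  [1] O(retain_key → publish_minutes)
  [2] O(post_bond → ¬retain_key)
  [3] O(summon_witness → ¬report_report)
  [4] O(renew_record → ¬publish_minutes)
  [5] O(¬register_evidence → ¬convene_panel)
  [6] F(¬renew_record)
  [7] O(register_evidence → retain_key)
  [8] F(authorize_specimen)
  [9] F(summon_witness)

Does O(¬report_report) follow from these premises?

No

Premise 3 is O(summon_witness → ¬report_report), but O(summon_witness) is not derivable from the premises, so it does not yield O(¬report_report).
No other premise forces O(¬report_report). An ideal world satisfying every premise can still have ¬report_report false, so O(¬report_report) is not derivable.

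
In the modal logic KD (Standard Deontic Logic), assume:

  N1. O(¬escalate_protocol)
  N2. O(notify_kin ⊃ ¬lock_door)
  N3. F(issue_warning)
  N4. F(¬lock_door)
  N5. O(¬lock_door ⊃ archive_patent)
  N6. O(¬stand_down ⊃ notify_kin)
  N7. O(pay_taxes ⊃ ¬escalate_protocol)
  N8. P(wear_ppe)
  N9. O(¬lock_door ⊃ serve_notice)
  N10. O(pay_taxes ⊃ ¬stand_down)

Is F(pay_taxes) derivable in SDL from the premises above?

Premise 4 is F(¬lock_door), i.e. O(lock_door).
Premise 2 is O(notify_kin ⊃ ¬lock_door); contrapositively O(lock_door ⊃ ¬notify_kin). Since O(lock_door) holds, K gives O(¬notify_kin).
Premise 6 is O(¬stand_down ⊃ notify_kin); contrapositively O(¬notify_kin ⊃ stand_down). Since O(¬notify_kin) holds, K gives O(stand_down).
Premise 10, O(pay_taxes ⊃ ¬stand_down), contraposes to O(stand_down ⊃ ¬pay_taxes); with O(stand_down) we get O(¬pay_taxes).
Premises 1, 3, 5, 7, 8, 9 do not contribute to this derivation.
So O(¬pay_taxes) holds, i.e. F(pay_taxes). The claim follows.

Yes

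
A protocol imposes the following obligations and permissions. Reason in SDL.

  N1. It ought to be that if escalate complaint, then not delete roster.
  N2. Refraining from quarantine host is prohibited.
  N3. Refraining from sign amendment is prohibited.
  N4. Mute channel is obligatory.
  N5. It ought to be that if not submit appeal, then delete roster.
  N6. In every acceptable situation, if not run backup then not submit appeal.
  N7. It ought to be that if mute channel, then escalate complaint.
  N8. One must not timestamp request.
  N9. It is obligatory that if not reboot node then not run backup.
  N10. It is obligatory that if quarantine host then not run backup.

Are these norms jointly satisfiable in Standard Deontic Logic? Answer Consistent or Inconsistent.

Inconsistent

F(¬quarantine_host) at premise 2 means O(quarantine_host).
From O(quarantine_host) and premise 10, O(quarantine_host → ¬run_backup), we obtain O(¬run_backup).
From O(¬run_backup) and premise 6, O(¬run_backup → ¬submit_appeal), we obtain O(¬submit_appeal).
Premise 5 is O(¬submit_appeal → delete_roster); since O(¬submit_appeal), deontic closure gives O(delete_roster).
Premise 1 is O(escalate_complaint → ¬delete_roster); contrapositively O(delete_roster → ¬escalate_complaint). Since O(delete_roster) holds, K gives O(¬escalate_complaint).
The contrapositive of premise 7 (O(mute_channel → escalate_complaint)) is O(¬escalate_complaint → ¬mute_channel), and O(¬escalate_complaint) is already established, so O(¬mute_channel).
But premise 4 directly asserts O(mute_channel).
We now have both O(¬mute_channel) and O(mute_channel) — mute_channel is simultaneously obligatory and forbidden, violating the D-axiom.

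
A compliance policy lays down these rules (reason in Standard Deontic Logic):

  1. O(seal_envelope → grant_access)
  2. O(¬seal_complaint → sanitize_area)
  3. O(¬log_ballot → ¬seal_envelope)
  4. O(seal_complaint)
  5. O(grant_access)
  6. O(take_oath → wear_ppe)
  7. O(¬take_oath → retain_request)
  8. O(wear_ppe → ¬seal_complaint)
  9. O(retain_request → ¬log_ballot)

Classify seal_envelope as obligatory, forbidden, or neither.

Premise 4 states O(seal_complaint) outright.
Premise 8 is O(wear_ppe → ¬seal_complaint); contrapositively O(seal_complaint → ¬wear_ppe). Since O(seal_complaint) holds, K gives O(¬wear_ppe).
Premise 6, O(take_oath → wear_ppe), contraposes to O(¬wear_ppe → ¬take_oath); with O(¬wear_ppe) we get O(¬take_oath).
From O(¬take_oath) and premise 7, O(¬take_oath → retain_request), we obtain O(retain_request).
Applying K to premise 9 (O(retain_request → ¬log_ballot)) and O(retain_request) yields O(¬log_ballot).
Premise 3 is O(¬log_ballot → ¬seal_envelope); since O(¬log_ballot), deontic closure gives O(¬seal_envelope).
Premises 1, 2, 5 do not contribute to this derivation.
Thus O(¬seal_envelope), which is F(seal_envelope): seal_envelope is forbidden.

Forbidden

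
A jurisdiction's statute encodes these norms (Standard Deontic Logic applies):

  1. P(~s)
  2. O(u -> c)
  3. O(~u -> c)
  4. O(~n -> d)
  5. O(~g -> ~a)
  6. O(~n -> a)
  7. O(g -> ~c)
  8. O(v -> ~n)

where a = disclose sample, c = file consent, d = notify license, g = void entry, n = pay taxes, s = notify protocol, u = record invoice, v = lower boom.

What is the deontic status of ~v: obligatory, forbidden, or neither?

Obligatory

Premises 2 and 3 are O(u -> c) and O(~u -> c); every ideal world satisfies u or ~u, so in either case c holds — hence O(c).
Premise 7 is O(g -> ~c); contrapositively O(c -> ~g). Since O(c) holds, K gives O(~g).
With premise 5, O(~g -> ~a), the K-axiom yields O(~a).
The contrapositive of premise 6 (O(~n -> a)) is O(~a -> n), and O(~a) is already established, so O(n).
The contrapositive of premise 8 (O(v -> ~n)) is O(n -> ~v), and O(n) is already established, so O(~v).
Premises 1, 4 do not contribute to this derivation.
Hence ~v is obligatory.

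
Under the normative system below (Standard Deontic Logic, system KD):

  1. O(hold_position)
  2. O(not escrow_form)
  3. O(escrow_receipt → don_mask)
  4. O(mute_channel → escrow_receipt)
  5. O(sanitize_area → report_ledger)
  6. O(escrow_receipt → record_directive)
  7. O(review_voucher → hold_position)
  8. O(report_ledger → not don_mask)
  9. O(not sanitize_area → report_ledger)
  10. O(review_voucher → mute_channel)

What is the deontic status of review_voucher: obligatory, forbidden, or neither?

By case analysis on sanitize_area: premise 5 gives O(sanitize_area → report_ledger) and premise 9 gives O(not sanitize_area → report_ledger), so O(report_ledger) either way.
With premise 8, O(report_ledger → not don_mask), the K-axiom yields O(not don_mask).
Premise 3, O(escrow_receipt → don_mask), contraposes to O(not don_mask → not escrow_receipt); with O(not don_mask) we get O(not escrow_receipt).
Premise 4, O(mute_channel → escrow_receipt), contraposes to O(not escrow_receipt → not mute_channel); with O(not escrow_receipt) we get O(not mute_channel).
The contrapositive of premise 10 (O(review_voucher → mute_channel)) is O(not mute_channel → not review_voucher), and O(not mute_channel) is already established, so O(not review_voucher).
Premises 1, 2, 6, 7 do not contribute to this derivation.
Thus O(not review_voucher), which is F(review_voucher): review_voucher is forbidden.

Forbidden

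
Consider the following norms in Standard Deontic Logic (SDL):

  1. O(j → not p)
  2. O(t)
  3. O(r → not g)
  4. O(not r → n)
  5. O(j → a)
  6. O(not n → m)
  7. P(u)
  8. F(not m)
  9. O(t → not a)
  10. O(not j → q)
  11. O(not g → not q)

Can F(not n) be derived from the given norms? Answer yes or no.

Yes

Premise 2 states O(t) outright.
With premise 9, O(t → not a), the K-axiom yields O(not a).
Premise 5 is O(j → a); contrapositively O(not a → not j). Since O(not a) holds, K gives O(not j).
Applying K to premise 10 (O(not j → q)) and O(not j) yields O(q).
Premise 11 is O(not g → not q); contrapositively O(q → g). Since O(q) holds, K gives O(g).
The contrapositive of premise 3 (O(r → not g)) is O(g → not r), and O(g) is already established, so O(not r).
From O(not r) and premise 4, O(not r → n), we obtain O(n).
Premises 1, 6, 7, 8 do not contribute to this derivation.
So O(n) holds, i.e. F(not n). The claim follows.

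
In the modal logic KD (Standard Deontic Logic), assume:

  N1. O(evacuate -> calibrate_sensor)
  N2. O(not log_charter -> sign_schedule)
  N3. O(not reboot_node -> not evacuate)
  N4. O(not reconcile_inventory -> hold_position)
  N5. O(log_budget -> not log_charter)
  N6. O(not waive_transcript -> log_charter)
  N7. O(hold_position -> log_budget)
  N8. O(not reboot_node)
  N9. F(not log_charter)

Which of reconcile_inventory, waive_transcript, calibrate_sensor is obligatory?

reconcile_inventory

Premise 9, F(not log_charter), is equivalent to O(log_charter).
The contrapositive of premise 5 (O(log_budget -> not log_charter)) is O(log_charter -> not log_budget), and O(log_charter) is already established, so O(not log_budget).
Premise 7, O(hold_position -> log_budget), contraposes to O(not log_budget -> not hold_position); with O(not log_budget) we get O(not hold_position).
Premise 4 is O(not reconcile_inventory -> hold_position); contrapositively O(not hold_position -> reconcile_inventory). Since O(not hold_position) holds, K gives O(reconcile_inventory).
So O(reconcile_inventory) holds — reconcile_inventory is obligatory. None of the other listed options is made obligatory by any chain of premises.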